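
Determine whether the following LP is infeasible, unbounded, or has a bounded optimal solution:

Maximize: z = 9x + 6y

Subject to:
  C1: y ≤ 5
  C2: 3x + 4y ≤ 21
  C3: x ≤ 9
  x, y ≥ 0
The point (7, 0) satisfies every constraint, so the LP is feasible; the constraints give x ≤ 9 and y ≤ 5, which with x, y ≥ 0 keep the feasible region inside a bounded box. A feasible, bounded LP attains a finite optimum at a vertex.

Bounded optimum: z* = 63 at (7, 0).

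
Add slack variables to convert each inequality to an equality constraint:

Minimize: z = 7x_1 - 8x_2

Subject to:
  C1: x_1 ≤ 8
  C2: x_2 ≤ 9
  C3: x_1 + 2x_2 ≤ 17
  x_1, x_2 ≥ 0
min z = 7x_1 - 8x_2

s.t.
  x_1 + s1 = 8
  x_2 + s2 = 9
  x_1 + 2x_2 + s3 = 17
  x_1, x_2, s1, s2, s3 ≥ 0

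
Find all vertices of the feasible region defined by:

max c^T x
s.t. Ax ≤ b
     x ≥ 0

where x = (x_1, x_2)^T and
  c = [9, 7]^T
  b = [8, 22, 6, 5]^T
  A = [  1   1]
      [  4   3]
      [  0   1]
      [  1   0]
Each vertex is the intersection of two constraint boundaries that also satisfies all remaining constraints:
  x_1 = 0 and x_2 = 0 → (0, 0)
  x_1 = 5 and x_2 = 0 → (5, 0)
  4x_1 + 3x_2 = 22 and x_1 = 5 → (5, 0.6667)
  4x_1 + 3x_2 = 22 and x_2 = 6 → (1, 6)
  x_2 = 6 and x_1 = 0 → (0, 6)

Vertices: (0, 0), (5, 0), (5, 0.6667), (1, 6), (0, 6)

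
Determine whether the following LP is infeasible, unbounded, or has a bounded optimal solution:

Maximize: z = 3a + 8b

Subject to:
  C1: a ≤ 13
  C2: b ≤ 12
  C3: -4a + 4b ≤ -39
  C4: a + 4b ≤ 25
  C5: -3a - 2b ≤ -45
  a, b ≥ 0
The point (13, 3) satisfies every constraint, so the LP is feasible; the constraints give a ≤ 13 and b ≤ 12, which with a, b ≥ 0 keep the feasible region inside a bounded box. A feasible, bounded LP attains a finite optimum at a vertex.

Bounded optimum: z* = 63 at (13, 3).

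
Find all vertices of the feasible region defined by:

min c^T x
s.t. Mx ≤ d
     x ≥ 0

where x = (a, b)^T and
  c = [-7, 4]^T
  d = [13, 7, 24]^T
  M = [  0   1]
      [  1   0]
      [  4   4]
Each vertex is the intersection of two constraint boundaries that also satisfies all remaining constraints:
  a = 0 and b = 0 → (0, 0)
  4a + 4b = 24 and b = 0 → (6, 0)
  4a + 4b = 24 and a = 0 → (0, 6)

Vertices: (0, 0), (6, 0), (0, 6)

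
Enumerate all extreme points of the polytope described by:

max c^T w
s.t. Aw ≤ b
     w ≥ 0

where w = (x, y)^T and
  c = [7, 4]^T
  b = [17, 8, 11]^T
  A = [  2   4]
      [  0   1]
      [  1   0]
Each vertex is the intersection of two constraint boundaries that also satisfies all remaining constraints:
  x = 0 and y = 0 → (0, 0)
  2x + 4y = 17 and y = 0 → (8.5, 0)
  2x + 4y = 17 and x = 0 → (0, 4.25)

Vertices: (0, 0), (8.5, 0), (0, 4.25)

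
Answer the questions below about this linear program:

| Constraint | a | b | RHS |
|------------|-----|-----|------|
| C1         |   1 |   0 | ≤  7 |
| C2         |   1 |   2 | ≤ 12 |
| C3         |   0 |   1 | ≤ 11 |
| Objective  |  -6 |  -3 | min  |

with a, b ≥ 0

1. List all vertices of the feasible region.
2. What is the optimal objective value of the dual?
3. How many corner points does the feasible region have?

1. (0, 0), (7, 0), (7, 2.5), (0, 6)
2. -49.5 (by strong duality, equal to the primal optimum)
3. 4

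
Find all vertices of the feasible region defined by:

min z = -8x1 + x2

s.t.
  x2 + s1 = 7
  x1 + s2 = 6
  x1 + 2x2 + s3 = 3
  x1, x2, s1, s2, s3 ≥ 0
Each vertex is the intersection of two constraint boundaries that also satisfies all remaining constraints:
  x1 = 0 and x2 = 0 → (0, 0)
  x1 + 2x2 = 3 and x2 = 0 → (3, 0)
  x1 + 2x2 = 3 and x1 = 0 → (0, 1.5)

Vertices: (0, 0), (3, 0), (0, 1.5)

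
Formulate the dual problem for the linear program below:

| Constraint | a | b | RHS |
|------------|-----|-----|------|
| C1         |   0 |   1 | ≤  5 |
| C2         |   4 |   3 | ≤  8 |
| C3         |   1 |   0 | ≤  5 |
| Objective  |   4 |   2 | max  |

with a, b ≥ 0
Minimize: z = 5y1 + 8y2 + 5y3

Subject to:
  C1: -4y2 - y3 ≤ -4
  C2: -y1 - 3y2 ≤ -2
  y1, y2, y3 ≥ 0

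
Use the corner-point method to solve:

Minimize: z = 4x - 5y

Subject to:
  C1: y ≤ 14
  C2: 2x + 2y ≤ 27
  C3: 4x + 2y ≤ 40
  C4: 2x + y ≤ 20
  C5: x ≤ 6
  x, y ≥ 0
Each vertex is the intersection of two constraint boundaries that also satisfies all remaining constraints:
  x = 0 and y = 0 → (0, 0)
  x = 6 and y = 0 → (6, 0)
  2x + 2y = 27 and x = 6 → (6, 7.5)
  2x + 2y = 27 and x = 0 → (0, 13.5)

Evaluating z = 4x - 5y at each vertex:
  (0, 0): z = 0
  (6, 0): z = 24
  (6, 7.5): z = -13.5
  (0, 13.5): z = -67.5

The minimum is at (0, 13.5) with z = -67.5.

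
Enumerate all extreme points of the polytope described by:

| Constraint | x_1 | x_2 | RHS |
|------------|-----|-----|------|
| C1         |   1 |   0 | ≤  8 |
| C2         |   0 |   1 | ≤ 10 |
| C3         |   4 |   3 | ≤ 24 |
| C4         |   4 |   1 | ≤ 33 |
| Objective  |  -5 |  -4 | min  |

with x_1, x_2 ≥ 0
Each vertex is the intersection of two constraint boundaries that also satisfies all remaining constraints:
  x_1 = 0 and x_2 = 0 → (0, 0)
  4x_1 + 3x_2 = 24 and x_2 = 0 → (6, 0)
  4x_1 + 3x_2 = 24 and x_1 = 0 → (0, 8)

Vertices: (0, 0), (6, 0), (0, 8)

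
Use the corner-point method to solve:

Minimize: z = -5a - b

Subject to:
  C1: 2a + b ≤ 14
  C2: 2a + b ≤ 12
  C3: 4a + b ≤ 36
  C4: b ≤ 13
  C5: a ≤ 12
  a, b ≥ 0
a = 6, b = 0, z = -30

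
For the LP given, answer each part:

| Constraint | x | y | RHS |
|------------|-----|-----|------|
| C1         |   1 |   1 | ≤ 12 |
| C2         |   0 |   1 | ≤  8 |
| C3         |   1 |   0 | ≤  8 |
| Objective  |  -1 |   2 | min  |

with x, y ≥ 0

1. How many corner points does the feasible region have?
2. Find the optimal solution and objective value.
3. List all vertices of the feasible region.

1. 5
2. x = 8, y = 0, z = -8
3. (0, 0), (8, 0), (8, 4), (4, 8), (0, 8)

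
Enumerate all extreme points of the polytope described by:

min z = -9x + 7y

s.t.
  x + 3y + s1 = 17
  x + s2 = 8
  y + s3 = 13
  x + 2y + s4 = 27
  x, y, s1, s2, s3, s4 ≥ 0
Each vertex is the intersection of two constraint boundaries that also satisfies all remaining constraints:
  x = 0 and y = 0 → (0, 0)
  x = 8 and y = 0 → (8, 0)
  x + 3y = 17 and x = 8 → (8, 3)
  x + 3y = 17 and x = 0 → (0, 5.667)

Vertices: (0, 0), (8, 0), (8, 3), (0, 5.667)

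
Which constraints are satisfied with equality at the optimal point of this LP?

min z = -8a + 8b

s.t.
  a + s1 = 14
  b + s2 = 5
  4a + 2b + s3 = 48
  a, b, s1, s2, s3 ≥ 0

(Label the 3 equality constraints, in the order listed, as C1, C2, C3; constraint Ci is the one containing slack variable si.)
Optimal: a = 12, b = 0
Slack at optimum:
  C1: slack = 2
  C2: slack = 5
  C3: slack = 0 (binding)
  a ≥ 0: a = 12
  b ≥ 0: b = 0 (binding)
Binding constraints: C3, b ≥ 0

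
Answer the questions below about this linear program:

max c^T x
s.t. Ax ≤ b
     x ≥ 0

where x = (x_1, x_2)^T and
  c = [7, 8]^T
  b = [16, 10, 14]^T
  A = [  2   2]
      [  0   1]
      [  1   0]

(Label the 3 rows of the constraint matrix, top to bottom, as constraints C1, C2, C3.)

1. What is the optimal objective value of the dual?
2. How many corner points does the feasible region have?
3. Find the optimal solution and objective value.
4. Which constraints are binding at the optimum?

1. 64 (by strong duality, equal to the primal optimum)
2. 3
3. x_1 = 0, x_2 = 8, z = 64
4. C1, x_1 ≥ 0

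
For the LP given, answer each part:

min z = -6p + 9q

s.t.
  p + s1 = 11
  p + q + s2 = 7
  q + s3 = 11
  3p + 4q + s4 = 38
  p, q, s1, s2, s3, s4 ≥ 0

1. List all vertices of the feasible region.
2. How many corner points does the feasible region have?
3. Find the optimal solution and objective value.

1. (0, 0), (7, 0), (0, 7)
2. 3
3. p = 7, q = 0, z = -42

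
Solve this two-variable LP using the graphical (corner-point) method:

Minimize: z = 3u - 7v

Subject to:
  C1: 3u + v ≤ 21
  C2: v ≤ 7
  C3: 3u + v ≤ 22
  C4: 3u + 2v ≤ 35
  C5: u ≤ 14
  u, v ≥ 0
Each vertex is the intersection of two constraint boundaries that also satisfies all remaining constraints:
  u = 0 and v = 0 → (0, 0)
  3u + v = 21 and v = 0 → (7, 0)
  3u + v = 21 and v = 7 → (4.667, 7)
  v = 7 and u = 0 → (0, 7)

Evaluating z = 3u - 7v at each vertex:
  (0, 0): z = 0
  (7, 0): z = 21
  (4.667, 7): z = -35
  (0, 7): z = -49

The minimum is at (0, 7) with z = -49.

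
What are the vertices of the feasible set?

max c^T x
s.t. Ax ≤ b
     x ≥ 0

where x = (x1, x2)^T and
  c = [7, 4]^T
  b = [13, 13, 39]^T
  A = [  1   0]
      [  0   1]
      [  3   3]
Each vertex is the intersection of two constraint boundaries that also satisfies all remaining constraints:
  x1 = 0 and x2 = 0 → (0, 0)
  x1 = 13 and 3x1 + 3x2 = 39 → (13, 0)
  x2 = 13 and 3x1 + 3x2 = 39 → (0, 13)

Vertices: (0, 0), (13, 0), (0, 13)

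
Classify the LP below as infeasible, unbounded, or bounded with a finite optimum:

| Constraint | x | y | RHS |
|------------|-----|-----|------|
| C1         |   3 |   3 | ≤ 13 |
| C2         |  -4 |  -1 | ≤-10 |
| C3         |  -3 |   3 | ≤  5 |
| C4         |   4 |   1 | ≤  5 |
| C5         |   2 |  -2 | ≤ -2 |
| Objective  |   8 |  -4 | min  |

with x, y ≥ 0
C4 requires 4x + y ≤ 5, while C2 (-4x - y ≤ -10) is equivalent to 4x + y ≥ 10. Together they would need 10 ≤ 4x + y ≤ 5, which is impossible since 10 > 5. No point satisfies all constraints.

Infeasible: no point satisfies all constraints simultaneously.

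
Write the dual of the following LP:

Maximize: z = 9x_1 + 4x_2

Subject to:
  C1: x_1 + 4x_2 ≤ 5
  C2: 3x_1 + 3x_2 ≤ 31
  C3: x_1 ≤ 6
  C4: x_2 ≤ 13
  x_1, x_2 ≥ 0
Minimize: z = 5y1 + 31y2 + 6y3 + 13y4

Subject to:
  C1: -y1 - 3y2 - y3 ≤ -9
  C2: -4y1 - 3y2 - y4 ≤ -4
  y1, y2, y3, y4 ≥ 0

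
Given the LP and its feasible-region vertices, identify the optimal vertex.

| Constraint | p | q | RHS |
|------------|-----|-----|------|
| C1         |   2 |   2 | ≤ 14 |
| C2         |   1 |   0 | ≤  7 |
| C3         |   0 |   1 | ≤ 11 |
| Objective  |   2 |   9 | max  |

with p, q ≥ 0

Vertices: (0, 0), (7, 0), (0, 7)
Evaluating z = 2p + 9q at each vertex:
  (0, 0): z = 0
  (7, 0): z = 14
  (0, 7): z = 63

The largest value is z = 63, attained at (0, 7).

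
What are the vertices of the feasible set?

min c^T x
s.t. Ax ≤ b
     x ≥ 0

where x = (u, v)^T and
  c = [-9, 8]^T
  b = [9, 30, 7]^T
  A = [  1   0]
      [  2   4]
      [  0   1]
Each vertex is the intersection of two constraint boundaries that also satisfies all remaining constraints:
  u = 0 and v = 0 → (0, 0)
  u = 9 and v = 0 → (9, 0)
  u = 9 and 2u + 4v = 30 → (9, 3)
  2u + 4v = 30 and v = 7 → (1, 7)
  v = 7 and u = 0 → (0, 7)

Vertices: (0, 0), (9, 0), (9, 3), (1, 7), (0, 7)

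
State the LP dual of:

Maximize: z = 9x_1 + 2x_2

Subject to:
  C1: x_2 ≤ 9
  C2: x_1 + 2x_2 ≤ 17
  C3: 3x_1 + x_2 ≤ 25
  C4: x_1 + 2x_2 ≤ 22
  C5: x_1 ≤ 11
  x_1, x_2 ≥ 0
Minimize: z = 9y1 + 17y2 + 25y3 + 22y4 + 11y5

Subject to:
  C1: -y2 - 3y3 - y4 - y5 ≤ -9
  C2: -y1 - 2y2 - y3 - 2y4 ≤ -2
  y1, y2, y3, y4, y5 ≥ 0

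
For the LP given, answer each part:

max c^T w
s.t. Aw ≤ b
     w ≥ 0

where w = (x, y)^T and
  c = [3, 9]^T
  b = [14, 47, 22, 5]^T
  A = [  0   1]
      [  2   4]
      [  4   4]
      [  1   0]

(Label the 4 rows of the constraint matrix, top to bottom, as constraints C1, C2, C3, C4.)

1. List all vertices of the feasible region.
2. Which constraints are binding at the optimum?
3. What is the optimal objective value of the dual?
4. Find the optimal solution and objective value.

1. (0, 0), (5, 0), (5, 0.5), (0, 5.5)
2. C3, x ≥ 0
3. 49.5 (by strong duality, equal to the primal optimum)
4. x = 0, y = 5.5, z = 49.5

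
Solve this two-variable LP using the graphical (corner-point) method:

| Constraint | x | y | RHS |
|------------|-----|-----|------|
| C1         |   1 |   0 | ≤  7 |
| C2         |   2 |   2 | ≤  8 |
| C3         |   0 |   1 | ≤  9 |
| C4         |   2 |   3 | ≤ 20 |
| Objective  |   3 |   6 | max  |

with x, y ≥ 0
Each vertex is the intersection of two constraint boundaries that also satisfies all remaining constraints:
  x = 0 and y = 0 → (0, 0)
  2x + 2y = 8 and y = 0 → (4, 0)
  2x + 2y = 8 and x = 0 → (0, 4)

Evaluating z = 3x + 6y at each vertex:
  (0, 0): z = 0
  (4, 0): z = 12
  (0, 4): z = 24

The maximum is at (0, 4) with z = 24.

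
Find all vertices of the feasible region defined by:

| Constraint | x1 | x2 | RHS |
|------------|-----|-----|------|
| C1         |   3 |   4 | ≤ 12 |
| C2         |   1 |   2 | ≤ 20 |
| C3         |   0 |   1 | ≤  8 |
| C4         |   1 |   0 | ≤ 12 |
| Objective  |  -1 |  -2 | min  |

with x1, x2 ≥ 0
Each vertex is the intersection of two constraint boundaries that also satisfies all remaining constraints:
  x1 = 0 and x2 = 0 → (0, 0)
  3x1 + 4x2 = 12 and x2 = 0 → (4, 0)
  3x1 + 4x2 = 12 and x1 = 0 → (0, 3)

Vertices: (0, 0), (4, 0), (0, 3)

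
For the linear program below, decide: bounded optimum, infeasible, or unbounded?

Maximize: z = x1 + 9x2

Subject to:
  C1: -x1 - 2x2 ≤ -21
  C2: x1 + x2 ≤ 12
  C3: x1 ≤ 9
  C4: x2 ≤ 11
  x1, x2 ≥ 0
The point (1, 11) satisfies every constraint, so the LP is feasible; the constraints give x1 ≤ 9 and x2 ≤ 11, which with x1, x2 ≥ 0 keep the feasible region inside a bounded box. A feasible, bounded LP attains a finite optimum at a vertex.

The LP has an optimal solution: (1, 11) with z = 100.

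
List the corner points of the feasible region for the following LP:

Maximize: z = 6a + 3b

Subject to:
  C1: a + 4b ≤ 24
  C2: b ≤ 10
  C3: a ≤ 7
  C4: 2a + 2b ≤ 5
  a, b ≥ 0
Each vertex is the intersection of two constraint boundaries that also satisfies all remaining constraints:
  a = 0 and b = 0 → (0, 0)
  2a + 2b = 5 and b = 0 → (2.5, 0)
  2a + 2b = 5 and a = 0 → (0, 2.5)

Vertices: (0, 0), (2.5, 0), (0, 2.5)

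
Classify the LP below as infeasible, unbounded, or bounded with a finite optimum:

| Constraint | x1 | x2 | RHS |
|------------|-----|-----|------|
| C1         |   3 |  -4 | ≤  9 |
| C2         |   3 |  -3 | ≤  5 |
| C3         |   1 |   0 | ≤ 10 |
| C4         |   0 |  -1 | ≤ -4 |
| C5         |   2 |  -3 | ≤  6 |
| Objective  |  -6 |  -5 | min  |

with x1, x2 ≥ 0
Feasible point: (0, 4) satisfies every constraint, so the LP is feasible.
Direction d = (0, 1): for each constraint row a, a·d ≤ 0 —
  (3)(0) + (-4)(1) = -4 ≤ 0
  (3)(0) + (-3)(1) = -3 ≤ 0
  (1)(0) + (0)(1) = 0 ≤ 0
  (0)(0) + (-1)(1) = -1 ≤ 0
  (2)(0) + (-3)(1) = -3 ≤ 0
and d ≥ 0, so (0, 4) + t·d stays feasible for every t ≥ 0. Along this ray z = -6x1 - 5x2 changes by -5 per unit t, so z → −∞.

Unbounded: there is a feasible ray along which z → −∞.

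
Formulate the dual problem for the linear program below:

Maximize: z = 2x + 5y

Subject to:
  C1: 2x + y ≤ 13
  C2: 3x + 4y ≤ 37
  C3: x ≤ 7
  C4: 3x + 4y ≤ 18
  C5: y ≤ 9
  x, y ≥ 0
Minimize: z = 13y1 + 37y2 + 7y3 + 18y4 + 9y5

Subject to:
  C1: -2y1 - 3y2 - y3 - 3y4 ≤ -2
  C2: -y1 - 4y2 - 4y4 - y5 ≤ -5
  y1, y2, y3, y4, y5 ≥ 0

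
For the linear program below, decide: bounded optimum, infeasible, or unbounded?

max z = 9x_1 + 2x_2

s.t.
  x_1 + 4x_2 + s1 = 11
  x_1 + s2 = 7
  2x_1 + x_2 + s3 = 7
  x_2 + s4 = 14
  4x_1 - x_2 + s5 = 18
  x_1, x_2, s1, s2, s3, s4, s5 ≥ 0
The point (3.5, 0) satisfies every constraint, so the LP is feasible; the constraints give x_1 ≤ 7 and x_2 ≤ 14, which with x_1, x_2 ≥ 0 keep the feasible region inside a bounded box. A feasible, bounded LP attains a finite optimum at a vertex.

Evaluating z = 9x_1 + 2x_2 at each vertex:
  (0, 0): z = 0
  (3.5, 0): z = 31.5
  (2.429, 2.143): z = 26.14
  (0, 2.75): z = 5.5

Feasible with finite optimum z* = 31.5 at (3.5, 0).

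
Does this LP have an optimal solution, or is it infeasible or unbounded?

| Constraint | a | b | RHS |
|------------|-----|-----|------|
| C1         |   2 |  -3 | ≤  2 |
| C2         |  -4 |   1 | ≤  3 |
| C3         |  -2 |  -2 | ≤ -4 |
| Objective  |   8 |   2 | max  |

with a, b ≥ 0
Feasible point: (0, 2) satisfies every constraint, so the LP is feasible.
Direction d = (1, 1): for each constraint row a, a·d ≤ 0 —
  (2)(1) + (-3)(1) = -1 ≤ 0
  (-4)(1) + (1)(1) = -3 ≤ 0
  (-2)(1) + (-2)(1) = -4 ≤ 0
and d ≥ 0, so (0, 2) + t·d stays feasible for every t ≥ 0. Along this ray z = 8a + 2b changes by 10 per unit t, so z → +∞.

Unbounded: there is a feasible ray along which z → +∞.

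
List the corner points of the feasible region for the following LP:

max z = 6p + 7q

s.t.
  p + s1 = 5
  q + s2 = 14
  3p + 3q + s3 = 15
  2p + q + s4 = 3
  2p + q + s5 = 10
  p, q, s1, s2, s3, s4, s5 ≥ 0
Each vertex is the intersection of two constraint boundaries that also satisfies all remaining constraints:
  p = 0 and q = 0 → (0, 0)
  2p + q = 3 and q = 0 → (1.5, 0)
  2p + q = 3 and p = 0 → (0, 3)

Vertices: (0, 0), (1.5, 0), (0, 3)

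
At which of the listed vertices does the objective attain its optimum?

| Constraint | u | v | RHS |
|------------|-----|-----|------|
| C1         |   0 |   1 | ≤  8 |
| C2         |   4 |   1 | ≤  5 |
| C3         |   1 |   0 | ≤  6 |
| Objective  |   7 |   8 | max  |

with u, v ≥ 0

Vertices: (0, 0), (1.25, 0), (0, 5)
Evaluating z = 7u + 8v at each vertex:
  (0, 0): z = 0
  (1.25, 0): z = 8.75
  (0, 5): z = 40

The largest value is z = 40, attained at (0, 5).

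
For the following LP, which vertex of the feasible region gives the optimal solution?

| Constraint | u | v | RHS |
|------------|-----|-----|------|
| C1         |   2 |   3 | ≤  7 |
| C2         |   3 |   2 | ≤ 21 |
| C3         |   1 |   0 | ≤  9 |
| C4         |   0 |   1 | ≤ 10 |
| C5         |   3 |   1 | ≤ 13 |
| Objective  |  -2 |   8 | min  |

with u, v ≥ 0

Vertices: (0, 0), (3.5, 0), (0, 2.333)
(3.5, 0) with z = -7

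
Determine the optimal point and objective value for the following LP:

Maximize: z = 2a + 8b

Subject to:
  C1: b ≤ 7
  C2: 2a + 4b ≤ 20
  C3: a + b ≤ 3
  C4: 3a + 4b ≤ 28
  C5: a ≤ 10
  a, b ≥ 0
a = 0, b = 3, z = 24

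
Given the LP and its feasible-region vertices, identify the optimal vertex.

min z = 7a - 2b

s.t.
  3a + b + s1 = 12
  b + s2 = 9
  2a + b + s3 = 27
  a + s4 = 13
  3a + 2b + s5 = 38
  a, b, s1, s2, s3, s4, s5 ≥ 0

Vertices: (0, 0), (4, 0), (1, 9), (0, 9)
(0, 9) with z = -18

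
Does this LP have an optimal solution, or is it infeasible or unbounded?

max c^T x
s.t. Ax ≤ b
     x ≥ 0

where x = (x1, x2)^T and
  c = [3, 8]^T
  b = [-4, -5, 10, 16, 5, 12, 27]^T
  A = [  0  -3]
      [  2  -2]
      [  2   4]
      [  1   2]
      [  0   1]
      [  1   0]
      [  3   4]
The point (0, 2.5) satisfies every constraint, so the LP is feasible; the constraints give x1 ≤ 12 and x2 ≤ 5, which with x1, x2 ≥ 0 keep the feasible region inside a bounded box. A feasible, bounded LP attains a finite optimum at a vertex.

Evaluating z = 3x1 + 8x2 at each vertex:
  (0, 2.5): z = 20

Feasible with finite optimum z* = 20 at (0, 2.5).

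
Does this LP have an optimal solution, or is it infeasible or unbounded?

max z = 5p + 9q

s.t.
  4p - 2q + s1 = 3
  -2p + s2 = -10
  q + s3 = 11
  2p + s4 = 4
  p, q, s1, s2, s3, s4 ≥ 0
The row 2p + s4 = 4 with s4 ≥ 0 requires 2p ≤ 4, while the row -2p + s2 = -10 with s2 ≥ 0 is equivalent to 2p ≥ 10. Together they would need 10 ≤ 2p ≤ 4, which is impossible since 10 > 4. No point satisfies all constraints.

Infeasible — the constraint set is empty.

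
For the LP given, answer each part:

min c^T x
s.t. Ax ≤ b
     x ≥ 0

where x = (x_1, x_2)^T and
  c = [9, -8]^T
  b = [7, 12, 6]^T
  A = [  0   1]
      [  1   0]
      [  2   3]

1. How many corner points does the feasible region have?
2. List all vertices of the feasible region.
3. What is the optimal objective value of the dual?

1. 3
2. (0, 0), (3, 0), (0, 2)
3. -16 (by strong duality, equal to the primal optimum)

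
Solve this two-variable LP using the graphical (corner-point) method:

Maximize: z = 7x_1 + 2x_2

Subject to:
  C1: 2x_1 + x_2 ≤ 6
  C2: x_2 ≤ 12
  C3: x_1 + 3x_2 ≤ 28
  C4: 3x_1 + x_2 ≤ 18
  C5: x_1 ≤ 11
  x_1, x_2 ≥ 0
x_1 = 3, x_2 = 0, z = 21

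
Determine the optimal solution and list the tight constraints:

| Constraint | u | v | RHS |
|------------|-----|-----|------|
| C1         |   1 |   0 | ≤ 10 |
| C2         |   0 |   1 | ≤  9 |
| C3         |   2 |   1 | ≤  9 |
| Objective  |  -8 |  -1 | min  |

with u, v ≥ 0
Optimal: u = 4.5, v = 0
Binding: C3, v ≥ 0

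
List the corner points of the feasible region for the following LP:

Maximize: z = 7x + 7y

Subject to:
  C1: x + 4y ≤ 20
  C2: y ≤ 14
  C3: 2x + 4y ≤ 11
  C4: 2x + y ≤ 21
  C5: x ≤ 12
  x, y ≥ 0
Each vertex is the intersection of two constraint boundaries that also satisfies all remaining constraints:
  x = 0 and y = 0 → (0, 0)
  2x + 4y = 11 and y = 0 → (5.5, 0)
  2x + 4y = 11 and x = 0 → (0, 2.75)

Vertices: (0, 0), (5.5, 0), (0, 2.75)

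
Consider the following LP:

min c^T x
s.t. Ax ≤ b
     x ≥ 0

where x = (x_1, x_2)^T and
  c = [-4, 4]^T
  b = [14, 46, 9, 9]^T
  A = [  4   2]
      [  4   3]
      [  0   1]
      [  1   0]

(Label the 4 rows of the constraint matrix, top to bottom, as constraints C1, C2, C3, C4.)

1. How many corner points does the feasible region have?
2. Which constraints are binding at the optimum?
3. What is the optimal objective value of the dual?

1. 3
2. C1, x_2 ≥ 0
3. -14 (by strong duality, equal to the primal optimum)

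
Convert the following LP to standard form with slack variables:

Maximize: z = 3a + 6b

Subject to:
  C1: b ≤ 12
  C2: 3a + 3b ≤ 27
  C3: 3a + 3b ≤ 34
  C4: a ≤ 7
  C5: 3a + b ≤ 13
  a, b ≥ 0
max z = 3a + 6b

s.t.
  b + s1 = 12
  3a + 3b + s2 = 27
  3a + 3b + s3 = 34
  a + s4 = 7
  3a + b + s5 = 13
  a, b, s1, s2, s3, s4, s5 ≥ 0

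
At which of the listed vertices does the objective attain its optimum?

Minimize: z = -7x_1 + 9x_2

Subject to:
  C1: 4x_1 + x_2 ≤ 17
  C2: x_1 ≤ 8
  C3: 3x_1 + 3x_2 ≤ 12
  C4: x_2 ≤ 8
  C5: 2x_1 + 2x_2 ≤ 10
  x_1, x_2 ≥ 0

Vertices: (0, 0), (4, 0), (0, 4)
Evaluating z = -7x_1 + 9x_2 at each vertex:
  (0, 0): z = 0
  (4, 0): z = -28
  (0, 4): z = 36

The smallest value is z = -28, attained at (4, 0).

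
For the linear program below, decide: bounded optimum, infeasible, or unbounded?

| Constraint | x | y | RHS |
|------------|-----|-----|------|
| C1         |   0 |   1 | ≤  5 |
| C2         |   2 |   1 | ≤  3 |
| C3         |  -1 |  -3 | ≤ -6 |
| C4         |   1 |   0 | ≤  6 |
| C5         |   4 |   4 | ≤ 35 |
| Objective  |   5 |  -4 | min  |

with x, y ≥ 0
The point (0, 3) satisfies every constraint, so the LP is feasible; the constraints give x ≤ 6 and y ≤ 5, which with x, y ≥ 0 keep the feasible region inside a bounded box. A feasible, bounded LP attains a finite optimum at a vertex.

Evaluating z = 5x - 4y at each vertex:
  (0, 2): z = -8
  (0.6, 1.8): z = -4.2
  (0, 3): z = -12

The LP has an optimal solution: (0, 3) with z = -12.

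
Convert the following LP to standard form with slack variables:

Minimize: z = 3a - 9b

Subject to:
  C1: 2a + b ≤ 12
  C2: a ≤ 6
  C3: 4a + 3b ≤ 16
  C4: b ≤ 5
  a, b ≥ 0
min z = 3a - 9b

s.t.
  2a + b + s1 = 12
  a + s2 = 6
  4a + 3b + s3 = 16
  b + s4 = 5
  a, b, s1, s2, s3, s4 ≥ 0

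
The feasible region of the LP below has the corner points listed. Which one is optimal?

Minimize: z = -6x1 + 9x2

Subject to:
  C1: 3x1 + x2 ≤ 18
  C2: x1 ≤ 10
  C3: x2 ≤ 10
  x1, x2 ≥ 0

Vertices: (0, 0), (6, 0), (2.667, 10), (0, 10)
Evaluating z = -6x1 + 9x2 at each vertex:
  (0, 0): z = 0
  (6, 0): z = -36
  (2.667, 10): z = 74
  (0, 10): z = 90

The smallest value is z = -36, attained at (6, 0).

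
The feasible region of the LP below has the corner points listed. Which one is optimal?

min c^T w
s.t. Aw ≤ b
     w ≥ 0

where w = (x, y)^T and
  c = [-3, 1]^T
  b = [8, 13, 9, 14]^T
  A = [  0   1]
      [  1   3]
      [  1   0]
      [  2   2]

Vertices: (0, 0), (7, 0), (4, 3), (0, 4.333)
(7, 0) with z = -21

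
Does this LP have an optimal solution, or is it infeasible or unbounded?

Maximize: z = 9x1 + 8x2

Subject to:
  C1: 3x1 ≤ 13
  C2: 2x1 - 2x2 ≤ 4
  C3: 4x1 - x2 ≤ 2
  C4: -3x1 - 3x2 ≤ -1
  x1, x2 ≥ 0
Feasible point: (0, 1) satisfies every constraint, so the LP is feasible.
Direction d = (0, 1): for each constraint row a, a·d ≤ 0 —
  (3)(0) + (0)(1) = 0 ≤ 0
  (2)(0) + (-2)(1) = -2 ≤ 0
  (4)(0) + (-1)(1) = -1 ≤ 0
  (-3)(0) + (-3)(1) = -3 ≤ 0
and d ≥ 0, so (0, 1) + t·d stays feasible for every t ≥ 0. Along this ray z = 9x1 + 8x2 changes by 8 per unit t, so z → +∞.

The LP is unbounded; z can be made arbitrarily large.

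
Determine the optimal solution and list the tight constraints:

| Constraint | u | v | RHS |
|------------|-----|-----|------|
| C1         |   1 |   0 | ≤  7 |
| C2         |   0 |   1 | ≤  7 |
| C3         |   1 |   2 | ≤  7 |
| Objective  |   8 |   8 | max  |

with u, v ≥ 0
Optimal: u = 7, v = 0
Slack at optimum:
  C1: slack = 0 (binding)
  C2: slack = 7
  C3: slack = 0 (binding)
  u ≥ 0: u = 7
  v ≥ 0: v = 0 (binding)
Binding constraints: C1, C3, v ≥ 0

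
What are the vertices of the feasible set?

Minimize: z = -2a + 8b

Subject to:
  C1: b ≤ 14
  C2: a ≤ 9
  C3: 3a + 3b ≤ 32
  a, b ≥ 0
Each vertex is the intersection of two constraint boundaries that also satisfies all remaining constraints:
  a = 0 and b = 0 → (0, 0)
  a = 9 and b = 0 → (9, 0)
  a = 9 and 3a + 3b = 32 → (9, 1.667)
  3a + 3b = 32 and a = 0 → (0, 10.67)

Vertices: (0, 0), (9, 0), (9, 1.667), (0, 10.67)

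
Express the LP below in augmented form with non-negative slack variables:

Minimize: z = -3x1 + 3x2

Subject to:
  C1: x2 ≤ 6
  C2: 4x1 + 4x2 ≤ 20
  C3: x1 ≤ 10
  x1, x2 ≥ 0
min z = -3x1 + 3x2

s.t.
  x2 + s1 = 6
  4x1 + 4x2 + s2 = 20
  x1 + s3 = 10
  x1, x2, s1, s2, s3 ≥ 0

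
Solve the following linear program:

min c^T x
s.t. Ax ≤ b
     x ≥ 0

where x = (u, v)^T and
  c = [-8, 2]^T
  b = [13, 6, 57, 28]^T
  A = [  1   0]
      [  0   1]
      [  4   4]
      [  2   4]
Each vertex is the intersection of two constraint boundaries that also satisfies all remaining constraints:
  u = 0 and v = 0 → (0, 0)
  u = 13 and v = 0 → (13, 0)
  u = 13 and 2u + 4v = 28 → (13, 0.5)
  v = 6 and 2u + 4v = 28 → (2, 6)
  v = 6 and u = 0 → (0, 6)

Evaluating z = -8u + 2v at each vertex:
  (0, 0): z = 0
  (13, 0): z = -104
  (13, 0.5): z = -103
  (2, 6): z = -4
  (0, 6): z = 12

The minimum is at (13, 0) with z = -104.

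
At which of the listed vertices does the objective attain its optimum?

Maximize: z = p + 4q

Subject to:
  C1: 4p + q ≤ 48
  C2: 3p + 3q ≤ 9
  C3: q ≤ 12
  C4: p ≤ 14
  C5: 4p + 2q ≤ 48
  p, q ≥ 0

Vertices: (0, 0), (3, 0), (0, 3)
Evaluating z = p + 4q at each vertex:
  (0, 0): z = 0
  (3, 0): z = 3
  (0, 3): z = 12

The largest value is z = 12, attained at (0, 3).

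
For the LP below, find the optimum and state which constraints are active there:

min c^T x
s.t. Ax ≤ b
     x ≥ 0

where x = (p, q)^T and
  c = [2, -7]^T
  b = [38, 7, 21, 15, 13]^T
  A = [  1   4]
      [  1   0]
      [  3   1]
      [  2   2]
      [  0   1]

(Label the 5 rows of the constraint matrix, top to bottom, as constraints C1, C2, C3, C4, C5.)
Optimal: p = 0, q = 7.5
Slack at optimum:
  C1: slack = 8
  C2: slack = 7
  C3: slack = 13.5
  C4: slack = 0 (binding)
  C5: slack = 5.5
  p ≥ 0: p = 0 (binding)
  q ≥ 0: q = 7.5
Binding constraints: C4, p ≥ 0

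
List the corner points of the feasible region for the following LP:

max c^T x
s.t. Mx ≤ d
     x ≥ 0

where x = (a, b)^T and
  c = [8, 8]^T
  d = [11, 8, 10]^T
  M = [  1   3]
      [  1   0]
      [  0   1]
Each vertex is the intersection of two constraint boundaries that also satisfies all remaining constraints:
  a = 0 and b = 0 → (0, 0)
  a = 8 and b = 0 → (8, 0)
  a + 3b = 11 and a = 8 → (8, 1)
  a + 3b = 11 and a = 0 → (0, 3.667)

Vertices: (0, 0), (8, 0), (8, 1), (0, 3.667)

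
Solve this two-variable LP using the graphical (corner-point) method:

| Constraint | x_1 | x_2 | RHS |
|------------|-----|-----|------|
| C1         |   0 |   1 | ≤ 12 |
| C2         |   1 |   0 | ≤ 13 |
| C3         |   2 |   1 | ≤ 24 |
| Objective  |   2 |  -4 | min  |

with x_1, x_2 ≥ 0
Each vertex is the intersection of two constraint boundaries that also satisfies all remaining constraints:
  x_1 = 0 and x_2 = 0 → (0, 0)
  2x_1 + x_2 = 24 and x_2 = 0 → (12, 0)
  x_2 = 12 and 2x_1 + x_2 = 24 → (6, 12)
  x_2 = 12 and x_1 = 0 → (0, 12)

Evaluating z = 2x_1 - 4x_2 at each vertex:
  (0, 0): z = 0
  (12, 0): z = 24
  (6, 12): z = -36
  (0, 12): z = -48

The minimum is at (0, 12) with z = -48.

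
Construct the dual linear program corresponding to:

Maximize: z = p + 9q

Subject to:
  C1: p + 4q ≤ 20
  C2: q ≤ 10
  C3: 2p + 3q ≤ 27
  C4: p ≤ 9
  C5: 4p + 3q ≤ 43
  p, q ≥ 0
Minimize: z = 20y1 + 10y2 + 27y3 + 9y4 + 43y5

Subject to:
  C1: -y1 - 2y3 - y4 - 4y5 ≤ -1
  C2: -4y1 - y2 - 3y3 - 3y5 ≤ -9
  y1, y2, y3, y4, y5 ≥ 0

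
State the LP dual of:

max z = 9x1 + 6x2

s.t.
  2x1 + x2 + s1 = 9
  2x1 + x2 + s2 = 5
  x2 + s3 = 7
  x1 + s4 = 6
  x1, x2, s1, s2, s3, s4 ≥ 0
Minimize: z = 9y1 + 5y2 + 7y3 + 6y4

Subject to:
  C1: -2y1 - 2y2 - y4 ≤ -9
  C2: -y1 - y2 - y3 ≤ -6
  y1, y2, y3, y4 ≥ 0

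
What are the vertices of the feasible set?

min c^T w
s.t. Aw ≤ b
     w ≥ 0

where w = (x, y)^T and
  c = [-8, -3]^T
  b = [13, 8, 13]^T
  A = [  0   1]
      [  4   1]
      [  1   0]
Each vertex is the intersection of two constraint boundaries that also satisfies all remaining constraints:
  x = 0 and y = 0 → (0, 0)
  4x + y = 8 and y = 0 → (2, 0)
  4x + y = 8 and x = 0 → (0, 8)

Vertices: (0, 0), (2, 0), (0, 8)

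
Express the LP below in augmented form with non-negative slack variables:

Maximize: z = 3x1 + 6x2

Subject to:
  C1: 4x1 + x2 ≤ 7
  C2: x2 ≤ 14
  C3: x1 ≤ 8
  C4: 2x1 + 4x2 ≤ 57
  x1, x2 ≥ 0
max z = 3x1 + 6x2

s.t.
  4x1 + x2 + s1 = 7
  x2 + s2 = 14
  x1 + s3 = 8
  2x1 + 4x2 + s4 = 57
  x1, x2, s1, s2, s3, s4 ≥ 0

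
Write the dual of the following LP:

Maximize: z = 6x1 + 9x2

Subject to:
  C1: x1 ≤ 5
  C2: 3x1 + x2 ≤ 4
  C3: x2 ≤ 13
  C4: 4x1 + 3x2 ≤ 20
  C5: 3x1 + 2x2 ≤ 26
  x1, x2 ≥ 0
Minimize: z = 5y1 + 4y2 + 13y3 + 20y4 + 26y5

Subject to:
  C1: -y1 - 3y2 - 4y4 - 3y5 ≤ -6
  C2: -y2 - y3 - 3y4 - 2y5 ≤ -9
  y1, y2, y3, y4, y5 ≥ 0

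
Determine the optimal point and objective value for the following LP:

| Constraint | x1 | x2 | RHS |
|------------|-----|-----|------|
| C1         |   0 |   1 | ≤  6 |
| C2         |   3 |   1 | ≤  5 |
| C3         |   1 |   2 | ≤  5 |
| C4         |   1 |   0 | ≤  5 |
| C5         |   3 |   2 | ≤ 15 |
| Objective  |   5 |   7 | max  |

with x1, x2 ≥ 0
Each vertex is the intersection of two constraint boundaries that also satisfies all remaining constraints:
  x1 = 0 and x2 = 0 → (0, 0)
  3x1 + x2 = 5 and x2 = 0 → (1.667, 0)
  3x1 + x2 = 5 and x1 + 2x2 = 5 → (1, 2)
  x1 + 2x2 = 5 and x1 = 0 → (0, 2.5)

Evaluating z = 5x1 + 7x2 at each vertex:
  (0, 0): z = 0
  (1.667, 0): z = 8.333
  (1, 2): z = 19
  (0, 2.5): z = 17.5

The maximum is at (1, 2) with z = 19.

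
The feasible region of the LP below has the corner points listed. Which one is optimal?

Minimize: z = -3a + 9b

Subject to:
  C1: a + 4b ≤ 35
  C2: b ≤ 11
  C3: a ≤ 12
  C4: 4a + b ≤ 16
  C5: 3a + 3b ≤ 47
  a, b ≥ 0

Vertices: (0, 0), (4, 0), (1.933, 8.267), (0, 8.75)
(4, 0) with z = -12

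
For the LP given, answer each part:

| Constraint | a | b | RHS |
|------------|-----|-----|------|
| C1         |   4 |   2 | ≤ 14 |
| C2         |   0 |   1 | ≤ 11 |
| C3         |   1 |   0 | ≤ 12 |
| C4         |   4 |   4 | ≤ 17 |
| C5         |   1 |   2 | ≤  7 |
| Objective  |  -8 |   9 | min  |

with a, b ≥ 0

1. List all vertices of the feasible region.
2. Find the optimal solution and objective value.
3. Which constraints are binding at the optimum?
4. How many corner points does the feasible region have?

1. (0, 0), (3.5, 0), (2.75, 1.5), (1.5, 2.75), (0, 3.5)
2. a = 3.5, b = 0, z = -28
3. C1, b ≥ 0
4. 5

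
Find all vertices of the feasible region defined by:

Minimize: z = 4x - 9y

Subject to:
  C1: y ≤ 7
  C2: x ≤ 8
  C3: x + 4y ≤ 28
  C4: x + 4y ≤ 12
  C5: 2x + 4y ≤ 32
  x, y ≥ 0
Each vertex is the intersection of two constraint boundaries that also satisfies all remaining constraints:
  x = 0 and y = 0 → (0, 0)
  x = 8 and y = 0 → (8, 0)
  x = 8 and x + 4y = 12 → (8, 1)
  x + 4y = 12 and x = 0 → (0, 3)

Vertices: (0, 0), (8, 0), (8, 1), (0, 3)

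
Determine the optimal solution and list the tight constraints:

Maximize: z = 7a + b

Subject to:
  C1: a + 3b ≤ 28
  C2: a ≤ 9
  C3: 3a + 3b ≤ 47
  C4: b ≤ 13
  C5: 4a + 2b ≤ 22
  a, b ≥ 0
Optimal: a = 5.5, b = 0
Binding: C5, b ≥ 0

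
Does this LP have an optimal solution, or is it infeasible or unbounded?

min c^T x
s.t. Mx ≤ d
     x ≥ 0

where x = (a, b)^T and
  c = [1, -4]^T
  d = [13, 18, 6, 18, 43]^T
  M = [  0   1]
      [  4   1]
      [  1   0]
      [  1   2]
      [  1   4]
The point (0, 9) satisfies every constraint, so the LP is feasible; the constraints give a ≤ 6 and b ≤ 13, which with a, b ≥ 0 keep the feasible region inside a bounded box. A feasible, bounded LP attains a finite optimum at a vertex.

Bounded optimum: z* = -36 at (0, 9).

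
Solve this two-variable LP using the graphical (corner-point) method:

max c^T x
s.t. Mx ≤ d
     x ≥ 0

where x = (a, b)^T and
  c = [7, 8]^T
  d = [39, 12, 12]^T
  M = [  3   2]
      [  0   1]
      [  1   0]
Each vertex is the intersection of two constraint boundaries that also satisfies all remaining constraints:
  a = 0 and b = 0 → (0, 0)
  a = 12 and b = 0 → (12, 0)
  3a + 2b = 39 and a = 12 → (12, 1.5)
  3a + 2b = 39 and b = 12 → (5, 12)
  b = 12 and a = 0 → (0, 12)

Evaluating z = 7a + 8b at each vertex:
  (0, 0): z = 0
  (12, 0): z = 84
  (12, 1.5): z = 96
  (5, 12): z = 131
  (0, 12): z = 96

The maximum is at (5, 12) with z = 131.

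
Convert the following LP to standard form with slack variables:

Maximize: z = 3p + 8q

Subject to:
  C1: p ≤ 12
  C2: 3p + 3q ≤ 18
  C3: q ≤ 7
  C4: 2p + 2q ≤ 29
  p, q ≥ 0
max z = 3p + 8q

s.t.
  p + s1 = 12
  3p + 3q + s2 = 18
  q + s3 = 7
  2p + 2q + s4 = 29
  p, q, s1, s2, s3, s4 ≥ 0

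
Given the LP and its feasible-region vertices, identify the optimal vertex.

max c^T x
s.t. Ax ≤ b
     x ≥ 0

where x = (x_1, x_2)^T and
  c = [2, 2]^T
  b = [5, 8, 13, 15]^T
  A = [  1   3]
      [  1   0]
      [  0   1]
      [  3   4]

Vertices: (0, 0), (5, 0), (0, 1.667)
(5, 0) with z = 10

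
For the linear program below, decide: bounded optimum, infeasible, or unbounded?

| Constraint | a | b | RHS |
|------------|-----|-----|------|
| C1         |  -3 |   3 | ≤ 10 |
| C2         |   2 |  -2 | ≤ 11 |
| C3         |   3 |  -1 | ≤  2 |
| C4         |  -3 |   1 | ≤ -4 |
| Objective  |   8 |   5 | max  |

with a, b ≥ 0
C3 requires 3a - b ≤ 2, while C4 (-3a + b ≤ -4) is equivalent to 3a - b ≥ 4. Together they would need 4 ≤ 3a - b ≤ 2, which is impossible since 4 > 2. No point satisfies all constraints.

The feasible region is empty; the LP is infeasible.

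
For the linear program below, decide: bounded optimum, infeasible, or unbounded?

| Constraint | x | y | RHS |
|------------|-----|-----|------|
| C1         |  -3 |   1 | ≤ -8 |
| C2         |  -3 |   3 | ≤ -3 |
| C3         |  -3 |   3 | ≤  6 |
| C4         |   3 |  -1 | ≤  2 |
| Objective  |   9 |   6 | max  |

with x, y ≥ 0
C4 requires 3x - y ≤ 2, while C1 (-3x + y ≤ -8) is equivalent to 3x - y ≥ 8. Together they would need 8 ≤ 3x - y ≤ 2, which is impossible since 8 > 2. No point satisfies all constraints.

The feasible region is empty; the LP is infeasible.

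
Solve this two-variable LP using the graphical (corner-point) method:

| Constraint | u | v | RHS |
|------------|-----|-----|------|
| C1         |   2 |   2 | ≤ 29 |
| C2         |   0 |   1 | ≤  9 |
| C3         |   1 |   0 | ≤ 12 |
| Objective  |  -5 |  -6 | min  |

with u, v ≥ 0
u = 5.5, v = 9, z = -81.5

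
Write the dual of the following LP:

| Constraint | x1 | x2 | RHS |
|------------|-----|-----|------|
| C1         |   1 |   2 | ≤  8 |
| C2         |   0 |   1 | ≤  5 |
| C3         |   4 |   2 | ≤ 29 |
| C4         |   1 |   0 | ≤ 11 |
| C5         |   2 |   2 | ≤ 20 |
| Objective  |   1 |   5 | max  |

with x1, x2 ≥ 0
Minimize: z = 8y1 + 5y2 + 29y3 + 11y4 + 20y5

Subject to:
  C1: -y1 - 4y3 - y4 - 2y5 ≤ -1
  C2: -2y1 - y2 - 2y3 - 2y5 ≤ -5
  y1, y2, y3, y4, y5 ≥ 0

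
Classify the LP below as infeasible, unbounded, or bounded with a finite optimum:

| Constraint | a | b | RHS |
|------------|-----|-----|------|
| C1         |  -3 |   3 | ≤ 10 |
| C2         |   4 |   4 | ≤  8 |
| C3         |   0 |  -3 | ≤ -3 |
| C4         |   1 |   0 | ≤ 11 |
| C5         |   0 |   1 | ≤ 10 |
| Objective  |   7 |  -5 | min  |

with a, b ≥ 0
The point (0, 2) satisfies every constraint, so the LP is feasible; the constraints give a ≤ 11 and b ≤ 10, which with a, b ≥ 0 keep the feasible region inside a bounded box. A feasible, bounded LP attains a finite optimum at a vertex.

Evaluating z = 7a - 5b at each vertex:
  (0, 1): z = -5
  (1, 1): z = 2
  (0, 2): z = -10

Bounded optimum: z* = -10 at (0, 2).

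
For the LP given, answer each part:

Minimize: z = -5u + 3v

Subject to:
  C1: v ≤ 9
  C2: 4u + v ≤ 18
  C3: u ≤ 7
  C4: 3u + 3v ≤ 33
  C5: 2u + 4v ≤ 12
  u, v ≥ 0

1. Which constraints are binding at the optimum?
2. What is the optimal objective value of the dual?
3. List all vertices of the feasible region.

1. C2, v ≥ 0
2. -22.5 (by strong duality, equal to the primal optimum)
3. (0, 0), (4.5, 0), (4.286, 0.8571), (0, 3)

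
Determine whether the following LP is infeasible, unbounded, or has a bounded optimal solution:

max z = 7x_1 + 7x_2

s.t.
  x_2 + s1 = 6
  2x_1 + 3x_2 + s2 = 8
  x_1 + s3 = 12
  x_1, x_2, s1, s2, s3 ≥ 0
The point (4, 0) satisfies every constraint, so the LP is feasible; the constraints give x_1 ≤ 12 and x_2 ≤ 6, which with x_1, x_2 ≥ 0 keep the feasible region inside a bounded box. A feasible, bounded LP attains a finite optimum at a vertex.

Evaluating z = 7x_1 + 7x_2 at each vertex:
  (0, 0): z = 0
  (4, 0): z = 28
  (0, 2.667): z = 18.67

Bounded optimum: z* = 28 at (4, 0).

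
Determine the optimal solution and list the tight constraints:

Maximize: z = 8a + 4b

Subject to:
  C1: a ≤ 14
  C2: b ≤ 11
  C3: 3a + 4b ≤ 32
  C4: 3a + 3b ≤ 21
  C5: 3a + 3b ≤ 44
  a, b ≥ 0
Optimal: a = 7, b = 0
Slack at optimum:
  C1: slack = 7
  C2: slack = 11
  C3: slack = 11
  C4: slack = 0 (binding)
  C5: slack = 23
  a ≥ 0: a = 7
  b ≥ 0: b = 0 (binding)
Binding constraints: C4, b ≥ 0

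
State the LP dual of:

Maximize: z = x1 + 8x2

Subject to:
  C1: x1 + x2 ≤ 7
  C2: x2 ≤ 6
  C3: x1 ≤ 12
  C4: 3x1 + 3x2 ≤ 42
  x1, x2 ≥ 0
Minimize: z = 7y1 + 6y2 + 12y3 + 42y4

Subject to:
  C1: -y1 - y3 - 3y4 ≤ -1
  C2: -y1 - y2 - 3y4 ≤ -8
  y1, y2, y3, y4 ≥ 0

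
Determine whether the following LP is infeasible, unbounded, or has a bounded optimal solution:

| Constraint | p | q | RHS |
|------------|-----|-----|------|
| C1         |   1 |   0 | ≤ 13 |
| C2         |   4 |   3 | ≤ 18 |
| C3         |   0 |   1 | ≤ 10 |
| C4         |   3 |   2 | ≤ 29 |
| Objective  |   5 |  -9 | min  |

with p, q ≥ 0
The point (0, 6) satisfies every constraint, so the LP is feasible; the constraints give p ≤ 13 and q ≤ 10, which with p, q ≥ 0 keep the feasible region inside a bounded box. A feasible, bounded LP attains a finite optimum at a vertex.

Evaluating z = 5p - 9q at each vertex:
  (0, 0): z = 0
  (4.5, 0): z = 22.5
  (0, 6): z = -54

The LP has an optimal solution: (0, 6) with z = -54.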